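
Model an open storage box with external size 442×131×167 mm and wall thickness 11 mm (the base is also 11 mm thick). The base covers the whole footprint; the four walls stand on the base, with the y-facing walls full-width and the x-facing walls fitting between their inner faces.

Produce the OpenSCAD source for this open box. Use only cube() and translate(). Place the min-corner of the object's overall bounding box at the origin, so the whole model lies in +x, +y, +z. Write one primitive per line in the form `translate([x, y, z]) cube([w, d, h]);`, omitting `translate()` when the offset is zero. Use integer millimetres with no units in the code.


cube([442, 131, 11]);
translate([0, 0, 11]) cube([442, 11, 156]);
translate([0, 120, 11]) cube([442, 11, 156]);
translate([0, 11, 11]) cube([11, 109, 156]);
translate([431, 11, 11]) cube([11, 109, 156]);


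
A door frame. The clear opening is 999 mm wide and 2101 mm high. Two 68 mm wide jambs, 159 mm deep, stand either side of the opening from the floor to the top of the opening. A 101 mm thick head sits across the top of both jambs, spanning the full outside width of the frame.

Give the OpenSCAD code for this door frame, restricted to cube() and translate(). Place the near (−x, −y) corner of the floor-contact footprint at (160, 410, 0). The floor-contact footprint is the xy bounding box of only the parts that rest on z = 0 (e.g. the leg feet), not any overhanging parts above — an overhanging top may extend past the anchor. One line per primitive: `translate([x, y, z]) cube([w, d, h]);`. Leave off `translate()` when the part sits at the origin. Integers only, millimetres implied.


translate([160, 410, 0]) cube([68, 159, 2101]);
translate([1227, 410, 0]) cube([68, 159, 2101]);
translate([160, 410, 2101]) cube([1135, 159, 101]);


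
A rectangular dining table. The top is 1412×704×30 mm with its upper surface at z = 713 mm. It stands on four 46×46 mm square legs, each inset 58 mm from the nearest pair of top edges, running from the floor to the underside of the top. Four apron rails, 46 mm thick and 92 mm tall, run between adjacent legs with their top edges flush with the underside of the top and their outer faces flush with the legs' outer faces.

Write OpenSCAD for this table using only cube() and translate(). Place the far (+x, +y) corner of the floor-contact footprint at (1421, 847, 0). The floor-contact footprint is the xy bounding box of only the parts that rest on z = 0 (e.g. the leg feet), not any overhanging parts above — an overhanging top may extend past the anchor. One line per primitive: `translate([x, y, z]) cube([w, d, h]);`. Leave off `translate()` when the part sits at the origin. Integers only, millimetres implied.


translate([67, 201, 683]) cube([1412, 704, 30]);
translate([125, 259, 0]) cube([46, 46, 683]);
translate([1375, 259, 0]) cube([46, 46, 683]);
translate([125, 801, 0]) cube([46, 46, 683]);
translate([1375, 801, 0]) cube([46, 46, 683]);
translate([171, 259, 591]) cube([1204, 46, 92]);
translate([171, 801, 591]) cube([1204, 46, 92]);
translate([125, 305, 591]) cube([46, 496, 92]);
translate([1375, 305, 591]) cube([46, 496, 92]);


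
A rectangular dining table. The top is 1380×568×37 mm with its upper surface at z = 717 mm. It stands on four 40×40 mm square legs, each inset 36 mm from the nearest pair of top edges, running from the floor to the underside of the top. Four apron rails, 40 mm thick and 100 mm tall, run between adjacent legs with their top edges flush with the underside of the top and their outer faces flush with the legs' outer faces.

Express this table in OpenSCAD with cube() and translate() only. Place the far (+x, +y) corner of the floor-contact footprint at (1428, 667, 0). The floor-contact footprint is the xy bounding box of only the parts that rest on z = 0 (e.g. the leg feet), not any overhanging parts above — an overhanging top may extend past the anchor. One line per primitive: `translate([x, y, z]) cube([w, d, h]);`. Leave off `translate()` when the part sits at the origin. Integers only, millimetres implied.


translate([84, 135, 680]) cube([1380, 568, 37]);
translate([120, 171, 0]) cube([40, 40, 680]);
translate([1388, 171, 0]) cube([40, 40, 680]);
translate([120, 627, 0]) cube([40, 40, 680]);
translate([1388, 627, 0]) cube([40, 40, 680]);
translate([160, 171, 580]) cube([1228, 40, 100]);
translate([160, 627, 580]) cube([1228, 40, 100]);
translate([120, 211, 580]) cube([40, 416, 100]);
translate([1388, 211, 580]) cube([40, 416, 100]);


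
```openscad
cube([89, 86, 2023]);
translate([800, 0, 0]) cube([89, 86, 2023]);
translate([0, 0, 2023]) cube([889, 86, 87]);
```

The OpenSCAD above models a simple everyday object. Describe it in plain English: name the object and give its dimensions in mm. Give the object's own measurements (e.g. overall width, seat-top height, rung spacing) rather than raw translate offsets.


A door frame. The clear opening is 711 mm wide and 2023 mm high. Two 89 mm wide jambs, 86 mm deep, stand either side of the opening from the floor to the top of the opening. A 87 mm thick head sits across the top of both jambs, spanning the full outside width of the frame.


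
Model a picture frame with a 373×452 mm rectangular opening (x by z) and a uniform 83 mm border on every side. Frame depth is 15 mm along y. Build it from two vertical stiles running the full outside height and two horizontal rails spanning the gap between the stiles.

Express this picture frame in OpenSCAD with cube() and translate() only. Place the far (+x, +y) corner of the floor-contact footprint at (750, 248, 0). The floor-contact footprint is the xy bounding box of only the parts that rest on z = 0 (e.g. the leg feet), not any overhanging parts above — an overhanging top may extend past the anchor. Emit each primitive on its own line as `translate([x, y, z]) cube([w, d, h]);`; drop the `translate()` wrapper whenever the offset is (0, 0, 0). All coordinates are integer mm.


translate([211, 233, 0]) cube([83, 15, 618]);
translate([667, 233, 0]) cube([83, 15, 618]);
translate([294, 233, 0]) cube([373, 15, 83]);
translate([294, 233, 535]) cube([373, 15, 83]);


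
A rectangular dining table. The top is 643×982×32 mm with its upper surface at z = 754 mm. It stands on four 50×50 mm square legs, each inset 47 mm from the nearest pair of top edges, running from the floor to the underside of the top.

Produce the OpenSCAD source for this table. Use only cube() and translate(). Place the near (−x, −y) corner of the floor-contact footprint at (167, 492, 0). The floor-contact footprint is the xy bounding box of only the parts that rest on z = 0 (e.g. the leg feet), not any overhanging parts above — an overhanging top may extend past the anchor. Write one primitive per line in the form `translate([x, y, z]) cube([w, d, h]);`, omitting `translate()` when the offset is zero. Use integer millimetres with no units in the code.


translate([120, 445, 722]) cube([643, 982, 32]);
translate([167, 492, 0]) cube([50, 50, 722]);
translate([666, 492, 0]) cube([50, 50, 722]);
translate([167, 1330, 0]) cube([50, 50, 722]);
translate([666, 1330, 0]) cube([50, 50, 722]);


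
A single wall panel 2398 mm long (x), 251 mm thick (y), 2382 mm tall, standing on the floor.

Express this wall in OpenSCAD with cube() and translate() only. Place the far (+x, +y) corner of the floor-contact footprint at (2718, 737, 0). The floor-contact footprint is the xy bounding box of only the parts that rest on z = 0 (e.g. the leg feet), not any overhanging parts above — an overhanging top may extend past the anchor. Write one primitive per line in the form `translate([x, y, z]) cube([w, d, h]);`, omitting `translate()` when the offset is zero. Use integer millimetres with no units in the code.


translate([320, 486, 0]) cube([2398, 251, 2382]);


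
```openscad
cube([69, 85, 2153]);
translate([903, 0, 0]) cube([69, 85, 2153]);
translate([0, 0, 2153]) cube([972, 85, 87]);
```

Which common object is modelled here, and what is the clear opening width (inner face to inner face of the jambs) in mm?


A door frame. The clear opening width is 834 mm.

Two 2153 mm tall posts with a header on top — a door frame. The left jamb is 69 mm wide at x = 0; the right jamb starts at x = 903. The clear opening is 903 − 69 = 834 mm.


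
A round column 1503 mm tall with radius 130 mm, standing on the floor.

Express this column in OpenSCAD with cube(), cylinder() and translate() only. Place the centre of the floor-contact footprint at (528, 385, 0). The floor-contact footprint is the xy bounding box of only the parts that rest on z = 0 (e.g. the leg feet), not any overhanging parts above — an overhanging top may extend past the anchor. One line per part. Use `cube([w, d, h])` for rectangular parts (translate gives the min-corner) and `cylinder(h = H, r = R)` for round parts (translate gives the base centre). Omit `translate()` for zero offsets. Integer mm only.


translate([528, 385, 0]) cylinder(h = 1503, r = 130);


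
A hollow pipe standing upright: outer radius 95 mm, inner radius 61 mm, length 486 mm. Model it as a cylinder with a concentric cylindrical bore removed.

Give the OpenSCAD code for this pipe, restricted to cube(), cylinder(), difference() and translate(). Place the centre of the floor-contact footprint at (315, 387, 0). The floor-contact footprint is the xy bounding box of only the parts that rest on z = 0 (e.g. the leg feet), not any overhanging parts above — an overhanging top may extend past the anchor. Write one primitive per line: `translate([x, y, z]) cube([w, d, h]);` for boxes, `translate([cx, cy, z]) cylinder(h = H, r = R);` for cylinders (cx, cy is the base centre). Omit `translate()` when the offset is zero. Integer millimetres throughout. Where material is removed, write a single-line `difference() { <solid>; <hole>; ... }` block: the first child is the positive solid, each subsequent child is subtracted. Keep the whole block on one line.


difference() { translate([315, 387, 0]) cylinder(h = 486, r = 95); translate([315, 387, 0]) cylinder(h = 486, r = 61); }


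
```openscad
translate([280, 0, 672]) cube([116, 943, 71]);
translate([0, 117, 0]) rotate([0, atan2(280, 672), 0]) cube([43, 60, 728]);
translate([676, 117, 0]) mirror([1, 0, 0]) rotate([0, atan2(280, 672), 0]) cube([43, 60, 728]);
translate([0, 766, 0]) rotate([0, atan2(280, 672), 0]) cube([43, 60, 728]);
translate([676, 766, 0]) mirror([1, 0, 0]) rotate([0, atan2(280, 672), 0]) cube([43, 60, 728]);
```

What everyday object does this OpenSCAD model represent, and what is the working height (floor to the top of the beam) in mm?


A sawhorse. The overall height is 743 mm.

A beam across two mirrored pairs of raked legs — a sawhorse. The beam's underside is at z = 672 (matching the legs' vertical rise in atan2(280, 672)) and the beam is 71 mm tall, so its top is at 672 + 71 = 743 mm. The raked legs top out at the beam's underside, so that is the highest point.


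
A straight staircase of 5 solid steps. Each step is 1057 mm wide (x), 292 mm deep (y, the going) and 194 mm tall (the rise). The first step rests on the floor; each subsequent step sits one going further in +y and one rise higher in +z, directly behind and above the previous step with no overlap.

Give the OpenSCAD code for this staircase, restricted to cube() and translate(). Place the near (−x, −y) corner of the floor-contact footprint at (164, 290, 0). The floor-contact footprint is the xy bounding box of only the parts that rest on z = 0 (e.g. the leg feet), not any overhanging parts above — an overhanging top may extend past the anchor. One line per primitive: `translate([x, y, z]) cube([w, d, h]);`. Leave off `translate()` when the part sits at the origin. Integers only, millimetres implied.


translate([164, 290, 0]) cube([1057, 292, 194]);
translate([164, 582, 194]) cube([1057, 292, 194]);
translate([164, 874, 388]) cube([1057, 292, 194]);
translate([164, 1166, 582]) cube([1057, 292, 194]);
translate([164, 1458, 776]) cube([1057, 292, 194]);


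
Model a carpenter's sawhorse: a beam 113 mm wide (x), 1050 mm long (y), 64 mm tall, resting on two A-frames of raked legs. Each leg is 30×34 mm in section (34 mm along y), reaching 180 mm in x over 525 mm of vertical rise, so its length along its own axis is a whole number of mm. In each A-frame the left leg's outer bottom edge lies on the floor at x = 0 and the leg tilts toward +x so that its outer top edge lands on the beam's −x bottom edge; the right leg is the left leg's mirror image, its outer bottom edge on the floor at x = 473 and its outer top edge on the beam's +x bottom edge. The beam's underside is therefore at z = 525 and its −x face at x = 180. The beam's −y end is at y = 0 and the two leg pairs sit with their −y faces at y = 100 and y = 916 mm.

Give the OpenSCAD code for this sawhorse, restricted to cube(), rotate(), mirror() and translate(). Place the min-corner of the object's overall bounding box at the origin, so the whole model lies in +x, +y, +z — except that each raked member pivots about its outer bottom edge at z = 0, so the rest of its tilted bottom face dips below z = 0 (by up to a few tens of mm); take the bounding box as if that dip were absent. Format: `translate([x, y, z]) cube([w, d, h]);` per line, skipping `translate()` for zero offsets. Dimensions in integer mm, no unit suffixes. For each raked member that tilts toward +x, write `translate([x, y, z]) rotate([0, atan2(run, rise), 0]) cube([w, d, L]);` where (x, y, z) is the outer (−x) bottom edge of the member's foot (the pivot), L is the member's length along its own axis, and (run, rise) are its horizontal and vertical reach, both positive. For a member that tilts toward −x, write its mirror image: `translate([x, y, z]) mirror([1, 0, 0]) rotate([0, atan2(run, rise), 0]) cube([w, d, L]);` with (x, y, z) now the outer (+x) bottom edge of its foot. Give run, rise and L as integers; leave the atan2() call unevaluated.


translate([180, 0, 525]) cube([113, 1050, 64]);
translate([0, 100, 0]) rotate([0, atan2(180, 525), 0]) cube([30, 34, 555]);
translate([473, 100, 0]) mirror([1, 0, 0]) rotate([0, atan2(180, 525), 0]) cube([30, 34, 555]);
translate([0, 916, 0]) rotate([0, atan2(180, 525), 0]) cube([30, 34, 555]);
translate([473, 916, 0]) mirror([1, 0, 0]) rotate([0, atan2(180, 525), 0]) cube([30, 34, 555]);


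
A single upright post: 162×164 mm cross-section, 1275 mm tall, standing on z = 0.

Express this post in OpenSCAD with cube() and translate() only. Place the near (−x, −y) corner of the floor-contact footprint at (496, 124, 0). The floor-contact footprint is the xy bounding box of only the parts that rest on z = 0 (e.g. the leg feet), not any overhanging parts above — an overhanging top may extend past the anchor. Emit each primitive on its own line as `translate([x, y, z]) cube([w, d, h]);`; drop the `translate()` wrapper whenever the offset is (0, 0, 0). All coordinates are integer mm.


translate([496, 124, 0]) cube([162, 164, 1275]);


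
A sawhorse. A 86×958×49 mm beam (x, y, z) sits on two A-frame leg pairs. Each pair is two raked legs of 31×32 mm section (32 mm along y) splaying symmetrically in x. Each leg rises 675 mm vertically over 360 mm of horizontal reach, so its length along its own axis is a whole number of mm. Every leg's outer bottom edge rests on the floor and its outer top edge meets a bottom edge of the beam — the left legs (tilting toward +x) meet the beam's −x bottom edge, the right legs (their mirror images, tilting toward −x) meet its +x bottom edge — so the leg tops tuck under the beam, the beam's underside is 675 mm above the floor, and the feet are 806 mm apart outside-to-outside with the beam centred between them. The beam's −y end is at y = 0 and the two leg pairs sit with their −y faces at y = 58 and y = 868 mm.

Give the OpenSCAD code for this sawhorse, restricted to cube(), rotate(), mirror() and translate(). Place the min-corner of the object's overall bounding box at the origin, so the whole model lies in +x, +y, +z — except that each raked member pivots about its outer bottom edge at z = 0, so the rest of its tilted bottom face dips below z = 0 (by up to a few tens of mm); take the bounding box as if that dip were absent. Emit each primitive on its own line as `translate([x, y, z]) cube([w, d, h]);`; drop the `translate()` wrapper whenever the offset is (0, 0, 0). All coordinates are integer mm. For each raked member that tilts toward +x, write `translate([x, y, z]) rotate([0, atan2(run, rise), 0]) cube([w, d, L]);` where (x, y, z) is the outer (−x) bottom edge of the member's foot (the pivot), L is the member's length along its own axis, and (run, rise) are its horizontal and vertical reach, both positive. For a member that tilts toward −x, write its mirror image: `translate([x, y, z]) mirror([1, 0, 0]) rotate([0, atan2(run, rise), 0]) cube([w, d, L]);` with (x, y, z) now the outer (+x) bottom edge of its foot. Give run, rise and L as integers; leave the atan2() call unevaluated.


translate([360, 0, 675]) cube([86, 958, 49]);
translate([0, 58, 0]) rotate([0, atan2(360, 675), 0]) cube([31, 32, 765]);
translate([806, 58, 0]) mirror([1, 0, 0]) rotate([0, atan2(360, 675), 0]) cube([31, 32, 765]);
translate([0, 868, 0]) rotate([0, atan2(360, 675), 0]) cube([31, 32, 765]);
translate([806, 868, 0]) mirror([1, 0, 0]) rotate([0, atan2(360, 675), 0]) cube([31, 32, 765]);


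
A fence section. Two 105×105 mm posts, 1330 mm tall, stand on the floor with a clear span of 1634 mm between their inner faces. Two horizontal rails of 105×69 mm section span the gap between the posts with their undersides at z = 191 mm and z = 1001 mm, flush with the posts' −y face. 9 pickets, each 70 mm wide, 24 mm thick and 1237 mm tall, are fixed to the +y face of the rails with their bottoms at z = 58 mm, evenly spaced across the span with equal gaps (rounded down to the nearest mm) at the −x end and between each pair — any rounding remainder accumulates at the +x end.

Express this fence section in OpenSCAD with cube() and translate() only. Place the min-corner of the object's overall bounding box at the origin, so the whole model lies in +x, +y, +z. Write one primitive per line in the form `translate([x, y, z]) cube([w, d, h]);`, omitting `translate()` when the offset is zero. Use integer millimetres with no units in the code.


cube([105, 105, 1330]);
translate([1739, 0, 0]) cube([105, 105, 1330]);
translate([105, 0, 191]) cube([1634, 105, 69]);
translate([105, 0, 1001]) cube([1634, 105, 69]);
translate([205, 105, 58]) cube([70, 24, 1237]);
translate([375, 105, 58]) cube([70, 24, 1237]);
translate([545, 105, 58]) cube([70, 24, 1237]);
translate([715, 105, 58]) cube([70, 24, 1237]);
translate([885, 105, 58]) cube([70, 24, 1237]);
translate([1055, 105, 58]) cube([70, 24, 1237]);
translate([1225, 105, 58]) cube([70, 24, 1237]);
translate([1395, 105, 58]) cube([70, 24, 1237]);
translate([1565, 105, 58]) cube([70, 24, 1237]);


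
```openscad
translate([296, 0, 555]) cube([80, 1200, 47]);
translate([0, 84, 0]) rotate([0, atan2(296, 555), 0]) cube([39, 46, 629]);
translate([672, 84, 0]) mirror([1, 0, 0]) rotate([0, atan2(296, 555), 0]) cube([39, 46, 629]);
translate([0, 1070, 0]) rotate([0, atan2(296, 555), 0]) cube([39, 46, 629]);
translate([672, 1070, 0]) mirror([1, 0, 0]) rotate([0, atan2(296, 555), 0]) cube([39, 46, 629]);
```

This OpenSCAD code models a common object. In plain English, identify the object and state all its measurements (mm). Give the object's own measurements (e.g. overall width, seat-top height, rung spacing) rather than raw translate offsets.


A sawhorse. A 80×1200×47 mm beam (x, y, z) sits on two A-frame leg pairs. Each pair is two raked legs of 39×46 mm section (46 mm along y) splaying symmetrically in x. Each leg rises 555 mm vertically over 296 mm of horizontal reach and is 629 mm long along its own axis. Every leg's outer bottom edge rests on the floor and its outer top edge meets a bottom edge of the beam — the left legs (tilting toward +x) meet the beam's −x bottom edge, the right legs (their mirror images, tilting toward −x) meet its +x bottom edge — so the leg tops tuck under the beam, the beam's underside is 555 mm above the floor, and the feet are 672 mm apart outside-to-outside with the beam centred between them. The two leg pairs are set in 84 mm from either end of the beam.


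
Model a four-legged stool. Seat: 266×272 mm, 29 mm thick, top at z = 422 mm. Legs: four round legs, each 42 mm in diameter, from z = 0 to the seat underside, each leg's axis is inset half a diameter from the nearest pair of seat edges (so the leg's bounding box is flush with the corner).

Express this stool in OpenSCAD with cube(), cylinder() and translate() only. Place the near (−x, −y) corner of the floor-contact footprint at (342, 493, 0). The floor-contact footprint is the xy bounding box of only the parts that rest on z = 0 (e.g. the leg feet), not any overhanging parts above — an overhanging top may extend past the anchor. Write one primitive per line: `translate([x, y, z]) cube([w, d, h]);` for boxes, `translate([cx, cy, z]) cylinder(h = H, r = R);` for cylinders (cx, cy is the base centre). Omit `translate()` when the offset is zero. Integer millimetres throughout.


// leg_h = 422 - 29 = 393
translate([342, 493, 393]) cube([266, 272, 29]);
translate([363, 514, 0]) cylinder(h = 393, r = 21);
translate([587, 514, 0]) cylinder(h = 393, r = 21);
translate([363, 744, 0]) cylinder(h = 393, r = 21);
translate([587, 744, 0]) cylinder(h = 393, r = 21);


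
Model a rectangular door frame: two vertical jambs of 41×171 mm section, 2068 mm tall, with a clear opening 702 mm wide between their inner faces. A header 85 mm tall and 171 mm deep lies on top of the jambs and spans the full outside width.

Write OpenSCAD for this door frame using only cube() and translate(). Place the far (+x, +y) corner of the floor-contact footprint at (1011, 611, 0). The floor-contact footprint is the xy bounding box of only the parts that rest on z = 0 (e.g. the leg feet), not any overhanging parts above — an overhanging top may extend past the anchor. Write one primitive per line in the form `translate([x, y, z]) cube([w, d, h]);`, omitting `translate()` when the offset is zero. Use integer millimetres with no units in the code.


translate([227, 440, 0]) cube([41, 171, 2068]);
translate([970, 440, 0]) cube([41, 171, 2068]);
translate([227, 440, 2068]) cube([784, 171, 85]);


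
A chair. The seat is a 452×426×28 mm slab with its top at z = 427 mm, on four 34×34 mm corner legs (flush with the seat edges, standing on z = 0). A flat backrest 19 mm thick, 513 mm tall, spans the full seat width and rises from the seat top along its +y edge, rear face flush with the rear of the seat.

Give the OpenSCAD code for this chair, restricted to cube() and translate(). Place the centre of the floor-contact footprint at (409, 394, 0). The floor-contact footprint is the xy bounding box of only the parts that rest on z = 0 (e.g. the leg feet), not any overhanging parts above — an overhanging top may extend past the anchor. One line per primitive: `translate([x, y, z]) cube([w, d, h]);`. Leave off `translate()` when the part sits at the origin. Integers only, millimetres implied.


translate([183, 181, 399]) cube([452, 426, 28]);
translate([183, 181, 0]) cube([34, 34, 399]);
translate([601, 181, 0]) cube([34, 34, 399]);
translate([183, 573, 0]) cube([34, 34, 399]);
translate([601, 573, 0]) cube([34, 34, 399]);
translate([183, 588, 427]) cube([452, 19, 513]);


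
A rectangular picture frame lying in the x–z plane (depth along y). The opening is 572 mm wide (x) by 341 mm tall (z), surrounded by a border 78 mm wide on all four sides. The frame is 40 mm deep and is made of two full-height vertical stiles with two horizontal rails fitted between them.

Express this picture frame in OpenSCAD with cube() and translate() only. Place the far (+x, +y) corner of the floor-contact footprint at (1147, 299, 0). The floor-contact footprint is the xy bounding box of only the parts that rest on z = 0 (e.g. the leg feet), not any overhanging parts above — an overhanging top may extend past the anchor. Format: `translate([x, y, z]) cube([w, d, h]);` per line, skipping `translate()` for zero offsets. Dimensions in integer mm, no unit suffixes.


translate([419, 259, 0]) cube([78, 40, 497]);
translate([1069, 259, 0]) cube([78, 40, 497]);
translate([497, 259, 0]) cube([572, 40, 78]);
translate([497, 259, 419]) cube([572, 40, 78]);


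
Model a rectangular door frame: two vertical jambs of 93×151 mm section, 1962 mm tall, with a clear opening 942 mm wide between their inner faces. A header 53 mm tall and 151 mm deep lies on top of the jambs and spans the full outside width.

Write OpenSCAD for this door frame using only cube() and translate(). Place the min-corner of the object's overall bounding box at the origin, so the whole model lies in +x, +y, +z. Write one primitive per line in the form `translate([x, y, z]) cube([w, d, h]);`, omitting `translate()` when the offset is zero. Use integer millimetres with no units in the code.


cube([93, 151, 1962]);
translate([1035, 0, 0]) cube([93, 151, 1962]);
translate([0, 0, 1962]) cube([1128, 151, 53]);


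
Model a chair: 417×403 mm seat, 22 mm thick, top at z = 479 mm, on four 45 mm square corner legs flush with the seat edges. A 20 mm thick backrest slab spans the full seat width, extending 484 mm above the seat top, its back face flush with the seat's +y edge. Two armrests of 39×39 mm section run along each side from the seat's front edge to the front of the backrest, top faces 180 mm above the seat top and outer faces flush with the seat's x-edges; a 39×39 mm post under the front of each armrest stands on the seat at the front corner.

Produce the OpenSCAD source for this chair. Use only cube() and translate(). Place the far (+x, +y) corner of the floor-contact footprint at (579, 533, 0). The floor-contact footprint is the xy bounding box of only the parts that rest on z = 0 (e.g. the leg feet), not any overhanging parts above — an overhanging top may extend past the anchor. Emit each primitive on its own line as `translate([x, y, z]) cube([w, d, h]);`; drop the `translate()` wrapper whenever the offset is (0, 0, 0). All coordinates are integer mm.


translate([162, 130, 457]) cube([417, 403, 22]);
translate([162, 130, 0]) cube([45, 45, 457]);
translate([534, 130, 0]) cube([45, 45, 457]);
translate([162, 488, 0]) cube([45, 45, 457]);
translate([534, 488, 0]) cube([45, 45, 457]);
translate([162, 513, 479]) cube([417, 20, 484]);
translate([162, 130, 620]) cube([39, 383, 39]);
translate([540, 130, 620]) cube([39, 383, 39]);
translate([162, 130, 479]) cube([39, 39, 141]);
translate([540, 130, 479]) cube([39, 39, 141]);


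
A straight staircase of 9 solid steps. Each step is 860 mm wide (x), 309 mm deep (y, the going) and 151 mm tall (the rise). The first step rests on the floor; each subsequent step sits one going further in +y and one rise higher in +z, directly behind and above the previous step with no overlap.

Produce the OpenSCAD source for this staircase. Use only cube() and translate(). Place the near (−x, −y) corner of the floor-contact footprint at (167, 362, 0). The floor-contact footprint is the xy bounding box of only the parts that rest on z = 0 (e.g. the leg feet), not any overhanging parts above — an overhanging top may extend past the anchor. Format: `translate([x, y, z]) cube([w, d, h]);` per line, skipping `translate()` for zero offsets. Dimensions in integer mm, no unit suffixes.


translate([167, 362, 0]) cube([860, 309, 151]);
translate([167, 671, 151]) cube([860, 309, 151]);
translate([167, 980, 302]) cube([860, 309, 151]);
translate([167, 1289, 453]) cube([860, 309, 151]);
translate([167, 1598, 604]) cube([860, 309, 151]);
translate([167, 1907, 755]) cube([860, 309, 151]);
translate([167, 2216, 906]) cube([860, 309, 151]);
translate([167, 2525, 1057]) cube([860, 309, 151]);
translate([167, 2834, 1208]) cube([860, 309, 151]);


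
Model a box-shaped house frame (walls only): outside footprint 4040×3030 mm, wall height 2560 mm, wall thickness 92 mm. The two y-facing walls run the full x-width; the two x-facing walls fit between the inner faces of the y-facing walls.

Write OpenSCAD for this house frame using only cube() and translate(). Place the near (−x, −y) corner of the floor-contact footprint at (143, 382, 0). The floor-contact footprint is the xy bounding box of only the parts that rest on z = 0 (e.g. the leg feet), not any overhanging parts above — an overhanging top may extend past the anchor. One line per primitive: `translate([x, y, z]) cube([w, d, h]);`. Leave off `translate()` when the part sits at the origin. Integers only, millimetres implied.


translate([143, 382, 0]) cube([4040, 92, 2560]);
translate([143, 3320, 0]) cube([4040, 92, 2560]);
translate([143, 474, 0]) cube([92, 2846, 2560]);
translate([4091, 474, 0]) cube([92, 2846, 2560]);


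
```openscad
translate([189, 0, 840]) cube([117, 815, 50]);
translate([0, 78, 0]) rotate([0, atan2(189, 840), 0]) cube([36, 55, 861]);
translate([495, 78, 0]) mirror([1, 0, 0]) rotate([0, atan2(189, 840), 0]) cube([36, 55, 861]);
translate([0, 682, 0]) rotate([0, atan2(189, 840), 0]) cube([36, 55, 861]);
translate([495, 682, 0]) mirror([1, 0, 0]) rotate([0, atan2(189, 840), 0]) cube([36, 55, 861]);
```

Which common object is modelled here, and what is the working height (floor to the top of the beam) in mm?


A sawhorse. The overall height is 890 mm.

A beam across two mirrored pairs of raked legs — a sawhorse. The beam's underside is at z = 840 (matching the legs' vertical rise in atan2(189, 840)) and the beam is 50 mm tall, so its top is at 840 + 50 = 890 mm. The raked legs top out at the beam's underside, so that is the highest point.


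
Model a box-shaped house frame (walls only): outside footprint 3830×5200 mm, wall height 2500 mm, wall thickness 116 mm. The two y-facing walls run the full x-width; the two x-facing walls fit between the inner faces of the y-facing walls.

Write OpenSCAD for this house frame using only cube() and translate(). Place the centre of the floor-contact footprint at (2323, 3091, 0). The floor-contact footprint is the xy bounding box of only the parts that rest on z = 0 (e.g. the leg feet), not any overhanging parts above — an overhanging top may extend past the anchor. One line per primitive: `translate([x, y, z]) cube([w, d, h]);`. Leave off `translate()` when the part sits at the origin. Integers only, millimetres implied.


translate([408, 491, 0]) cube([3830, 116, 2500]);
translate([408, 5575, 0]) cube([3830, 116, 2500]);
translate([408, 607, 0]) cube([116, 4968, 2500]);
translate([4122, 607, 0]) cube([116, 4968, 2500]);


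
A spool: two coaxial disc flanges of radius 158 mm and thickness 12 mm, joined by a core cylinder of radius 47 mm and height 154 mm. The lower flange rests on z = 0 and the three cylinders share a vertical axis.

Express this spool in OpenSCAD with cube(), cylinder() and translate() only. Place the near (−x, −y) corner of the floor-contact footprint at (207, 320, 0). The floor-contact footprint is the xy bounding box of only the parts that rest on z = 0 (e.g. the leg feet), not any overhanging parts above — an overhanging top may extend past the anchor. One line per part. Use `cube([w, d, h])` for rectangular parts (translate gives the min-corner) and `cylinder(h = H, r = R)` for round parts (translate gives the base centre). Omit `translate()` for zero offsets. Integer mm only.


translate([365, 478, 0]) cylinder(h = 12, r = 158);
translate([365, 478, 12]) cylinder(h = 154, r = 47);
translate([365, 478, 166]) cylinder(h = 12, r = 158);


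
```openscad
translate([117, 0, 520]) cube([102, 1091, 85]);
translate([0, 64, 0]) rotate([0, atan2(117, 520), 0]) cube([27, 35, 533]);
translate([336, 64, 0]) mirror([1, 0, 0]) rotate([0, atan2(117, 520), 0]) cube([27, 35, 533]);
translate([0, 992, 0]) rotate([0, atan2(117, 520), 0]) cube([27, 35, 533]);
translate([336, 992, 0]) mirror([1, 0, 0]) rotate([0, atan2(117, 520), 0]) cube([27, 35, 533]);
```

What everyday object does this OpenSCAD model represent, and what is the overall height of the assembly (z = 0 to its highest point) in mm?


A sawhorse. The overall height is 605 mm.

A beam across two mirrored pairs of raked legs — a sawhorse. The beam's underside is at z = 520 (matching the legs' vertical rise in atan2(117, 520)) and the beam is 85 mm tall, so its top is at 520 + 85 = 605 mm. The raked legs top out at the beam's underside, so that is the highest point.


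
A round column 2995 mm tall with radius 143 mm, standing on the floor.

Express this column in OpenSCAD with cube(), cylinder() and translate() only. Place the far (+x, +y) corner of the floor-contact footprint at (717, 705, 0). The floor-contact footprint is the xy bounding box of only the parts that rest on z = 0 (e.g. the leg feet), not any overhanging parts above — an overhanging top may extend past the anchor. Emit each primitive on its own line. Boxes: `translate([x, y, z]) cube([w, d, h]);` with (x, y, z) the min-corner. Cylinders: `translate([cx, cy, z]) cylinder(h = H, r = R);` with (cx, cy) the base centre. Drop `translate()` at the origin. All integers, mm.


translate([574, 562, 0]) cylinder(h = 2995, r = 143);


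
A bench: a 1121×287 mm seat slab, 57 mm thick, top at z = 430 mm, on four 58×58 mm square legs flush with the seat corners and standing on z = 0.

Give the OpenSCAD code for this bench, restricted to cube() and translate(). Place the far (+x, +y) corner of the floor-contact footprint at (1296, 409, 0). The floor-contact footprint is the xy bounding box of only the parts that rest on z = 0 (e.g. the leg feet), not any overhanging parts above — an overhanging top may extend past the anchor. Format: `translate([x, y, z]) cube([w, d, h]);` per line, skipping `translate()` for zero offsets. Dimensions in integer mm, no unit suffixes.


translate([175, 122, 373]) cube([1121, 287, 57]);
translate([175, 122, 0]) cube([58, 58, 373]);
translate([175, 351, 0]) cube([58, 58, 373]);
translate([1238, 122, 0]) cube([58, 58, 373]);
translate([1238, 351, 0]) cube([58, 58, 373]);


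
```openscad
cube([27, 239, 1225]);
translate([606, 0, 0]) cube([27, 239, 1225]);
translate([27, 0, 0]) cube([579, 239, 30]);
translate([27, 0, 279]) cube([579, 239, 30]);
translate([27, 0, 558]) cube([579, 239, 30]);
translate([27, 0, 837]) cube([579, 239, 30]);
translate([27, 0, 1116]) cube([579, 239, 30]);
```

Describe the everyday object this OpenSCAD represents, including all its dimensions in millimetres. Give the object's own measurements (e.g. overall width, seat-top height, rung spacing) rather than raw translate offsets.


An open bookshelf. Two side panels, each 27 mm thick, 239 mm deep and 1225 mm tall, stand 633 mm apart (outside-to-outside). Between them sit 5 shelves, each 30 mm thick and 239 mm deep, spanning the full gap between the sides. The bottom shelf rests on the floor (its underside at z = 0) and the clear gap between one shelf's top and the next shelf's underside is 249 mm.


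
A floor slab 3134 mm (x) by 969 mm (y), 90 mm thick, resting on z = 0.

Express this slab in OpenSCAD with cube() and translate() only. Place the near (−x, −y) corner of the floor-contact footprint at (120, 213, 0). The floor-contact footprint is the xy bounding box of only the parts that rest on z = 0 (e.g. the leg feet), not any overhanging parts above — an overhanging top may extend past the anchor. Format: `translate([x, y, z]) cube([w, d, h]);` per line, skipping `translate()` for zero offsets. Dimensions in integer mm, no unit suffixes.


translate([120, 213, 0]) cube([3134, 969, 90]);


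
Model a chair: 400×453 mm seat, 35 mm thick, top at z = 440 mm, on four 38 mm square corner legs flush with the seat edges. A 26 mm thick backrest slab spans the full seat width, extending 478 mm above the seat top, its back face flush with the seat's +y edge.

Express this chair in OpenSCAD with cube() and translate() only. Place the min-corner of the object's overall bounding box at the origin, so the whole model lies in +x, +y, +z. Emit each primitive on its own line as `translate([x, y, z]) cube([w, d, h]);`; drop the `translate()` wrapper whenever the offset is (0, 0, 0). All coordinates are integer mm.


translate([0, 0, 405]) cube([400, 453, 35]);
cube([38, 38, 405]);
translate([362, 0, 0]) cube([38, 38, 405]);
translate([0, 415, 0]) cube([38, 38, 405]);
translate([362, 415, 0]) cube([38, 38, 405]);
translate([0, 427, 440]) cube([400, 26, 478]);


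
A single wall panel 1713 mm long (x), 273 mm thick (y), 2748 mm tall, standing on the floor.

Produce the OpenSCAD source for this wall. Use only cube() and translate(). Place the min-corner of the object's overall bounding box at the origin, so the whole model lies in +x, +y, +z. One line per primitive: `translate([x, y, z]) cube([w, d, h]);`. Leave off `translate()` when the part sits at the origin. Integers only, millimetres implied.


cube([1713, 273, 2748]);


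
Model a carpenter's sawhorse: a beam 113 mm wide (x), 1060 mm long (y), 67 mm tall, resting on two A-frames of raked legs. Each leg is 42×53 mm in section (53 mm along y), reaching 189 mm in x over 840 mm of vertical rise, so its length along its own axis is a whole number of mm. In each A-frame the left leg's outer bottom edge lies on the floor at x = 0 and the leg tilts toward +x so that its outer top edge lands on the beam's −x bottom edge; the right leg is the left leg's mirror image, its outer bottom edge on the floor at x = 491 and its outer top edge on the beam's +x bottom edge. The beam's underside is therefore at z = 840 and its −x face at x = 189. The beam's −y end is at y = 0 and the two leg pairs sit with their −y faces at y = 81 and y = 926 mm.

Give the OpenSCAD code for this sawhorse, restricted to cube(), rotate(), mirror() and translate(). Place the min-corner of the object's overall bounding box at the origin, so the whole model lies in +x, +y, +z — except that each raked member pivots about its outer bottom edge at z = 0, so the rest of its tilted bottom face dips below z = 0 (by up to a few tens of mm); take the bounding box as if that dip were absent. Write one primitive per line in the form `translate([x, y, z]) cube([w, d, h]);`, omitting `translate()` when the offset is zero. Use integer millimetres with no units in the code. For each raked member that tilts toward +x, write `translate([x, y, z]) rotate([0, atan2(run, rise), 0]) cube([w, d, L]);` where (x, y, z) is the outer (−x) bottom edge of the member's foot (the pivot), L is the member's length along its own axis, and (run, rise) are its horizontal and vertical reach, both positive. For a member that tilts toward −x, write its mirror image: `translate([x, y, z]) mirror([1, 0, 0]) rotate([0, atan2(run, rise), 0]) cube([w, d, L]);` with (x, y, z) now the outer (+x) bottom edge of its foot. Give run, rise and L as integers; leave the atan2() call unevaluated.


translate([189, 0, 840]) cube([113, 1060, 67]);
translate([0, 81, 0]) rotate([0, atan2(189, 840), 0]) cube([42, 53, 861]);
translate([491, 81, 0]) mirror([1, 0, 0]) rotate([0, atan2(189, 840), 0]) cube([42, 53, 861]);
translate([0, 926, 0]) rotate([0, atan2(189, 840), 0]) cube([42, 53, 861]);
translate([491, 926, 0]) mirror([1, 0, 0]) rotate([0, atan2(189, 840), 0]) cube([42, 53, 861]);


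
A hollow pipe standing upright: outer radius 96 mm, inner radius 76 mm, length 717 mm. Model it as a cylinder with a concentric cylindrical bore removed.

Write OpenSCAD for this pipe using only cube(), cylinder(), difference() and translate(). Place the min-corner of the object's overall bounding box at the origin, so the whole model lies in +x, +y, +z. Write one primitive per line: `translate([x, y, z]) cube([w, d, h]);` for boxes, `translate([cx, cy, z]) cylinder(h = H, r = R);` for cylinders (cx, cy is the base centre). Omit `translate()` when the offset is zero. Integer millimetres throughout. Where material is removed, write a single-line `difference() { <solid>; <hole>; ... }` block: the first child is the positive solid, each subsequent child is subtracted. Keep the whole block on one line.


difference() { translate([96, 96, 0]) cylinder(h = 717, r = 96); translate([96, 96, 0]) cylinder(h = 717, r = 76); }
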